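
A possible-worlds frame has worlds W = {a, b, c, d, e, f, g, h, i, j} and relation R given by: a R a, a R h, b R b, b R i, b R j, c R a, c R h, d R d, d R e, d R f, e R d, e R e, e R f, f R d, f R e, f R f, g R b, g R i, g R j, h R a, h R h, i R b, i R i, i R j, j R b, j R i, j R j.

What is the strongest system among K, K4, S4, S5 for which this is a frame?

Transitive (axiom 4): yes — every two-step R-path is closed by a direct edge.
Reflexive (axiom T): no — c is not related to itself.
Euclidean (axiom 5): yes — any two successors of a common world are R-related.
So F validates K, K4; S4 would additionally require R to be reflexive. The strongest is K4.

K4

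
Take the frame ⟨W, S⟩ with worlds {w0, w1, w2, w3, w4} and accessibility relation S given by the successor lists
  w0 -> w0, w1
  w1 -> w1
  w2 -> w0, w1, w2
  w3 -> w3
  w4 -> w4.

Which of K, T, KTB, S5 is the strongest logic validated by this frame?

Reflexive (axiom T): yes — every world is S-related to itself.
Symmetric (axiom B): no — w0 S w1 but not w1 S w0.
Euclidean (axiom 5): no — w2 S w1 and w2 S w0, but not w1 S w0.
So F validates K, T; KTB would additionally require S to be symmetric. The strongest is T.

T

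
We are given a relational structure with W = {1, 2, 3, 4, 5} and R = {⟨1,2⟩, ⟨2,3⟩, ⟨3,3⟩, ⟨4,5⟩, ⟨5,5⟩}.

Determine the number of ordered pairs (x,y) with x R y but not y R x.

Enumerating: (1,2), (2,3), (4,5).

3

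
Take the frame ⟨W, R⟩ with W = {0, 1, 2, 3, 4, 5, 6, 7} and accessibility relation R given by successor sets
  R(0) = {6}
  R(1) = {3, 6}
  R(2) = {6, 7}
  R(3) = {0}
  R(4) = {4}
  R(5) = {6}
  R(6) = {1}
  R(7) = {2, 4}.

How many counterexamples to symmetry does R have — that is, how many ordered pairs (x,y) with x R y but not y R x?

6

Enumerating: (0,6), (1,3), (2,6), (3,0), (5,6), (7,4).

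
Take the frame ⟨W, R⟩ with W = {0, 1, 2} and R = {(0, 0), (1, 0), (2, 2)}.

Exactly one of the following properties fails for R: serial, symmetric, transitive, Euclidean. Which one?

symmetric

Serial: yes — every world has a successor (e.g. 0 R 0).
Symmetric: no — 1 R 0 but not 0 R 1.
Transitive: yes — every two-step R-path is closed by a direct edge.
Euclidean: yes — any two successors of a common world are R-related.
Only symmetric fails.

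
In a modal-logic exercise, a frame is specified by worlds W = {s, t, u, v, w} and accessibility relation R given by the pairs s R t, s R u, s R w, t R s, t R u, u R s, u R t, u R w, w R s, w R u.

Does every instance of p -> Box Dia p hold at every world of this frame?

Axiom B corresponds to the accessibility relation being symmetric.
Symmetric: yes — every pair in R has its reverse in R.

Yes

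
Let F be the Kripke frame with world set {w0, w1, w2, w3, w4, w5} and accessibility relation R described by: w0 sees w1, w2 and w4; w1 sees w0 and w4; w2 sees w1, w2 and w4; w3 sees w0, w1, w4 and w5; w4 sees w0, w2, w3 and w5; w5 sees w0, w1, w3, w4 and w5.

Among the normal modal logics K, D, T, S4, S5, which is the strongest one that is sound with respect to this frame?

D

Serial (axiom D): yes — every world has a successor (e.g. w0 R w1).
Reflexive (axiom T): no — w0 is not related to itself.
Transitive (axiom 4): no — w0 R w4 and w4 R w3, but not w0 R w3.
Euclidean (axiom 5): no — w0 R w1 and w0 R w2, but not w1 R w2.
So F validates K, D; T would additionally require R to be reflexive. The strongest is D.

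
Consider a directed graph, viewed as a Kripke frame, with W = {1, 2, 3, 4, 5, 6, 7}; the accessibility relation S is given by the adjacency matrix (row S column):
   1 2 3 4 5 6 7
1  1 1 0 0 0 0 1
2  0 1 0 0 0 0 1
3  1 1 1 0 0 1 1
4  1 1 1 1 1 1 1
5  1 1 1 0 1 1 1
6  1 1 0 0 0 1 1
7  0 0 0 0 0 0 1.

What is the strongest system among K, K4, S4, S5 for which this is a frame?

S4

Transitive (axiom 4): yes — every two-step S-path is closed by a direct edge.
Reflexive (axiom T): yes — every world is S-related to itself.
Euclidean (axiom 5): no — 1 S 7 and 1 S 2, but not 7 S 2.
So F validates K, K4, S4; S5 would additionally require S to be Euclidean. The strongest is S4.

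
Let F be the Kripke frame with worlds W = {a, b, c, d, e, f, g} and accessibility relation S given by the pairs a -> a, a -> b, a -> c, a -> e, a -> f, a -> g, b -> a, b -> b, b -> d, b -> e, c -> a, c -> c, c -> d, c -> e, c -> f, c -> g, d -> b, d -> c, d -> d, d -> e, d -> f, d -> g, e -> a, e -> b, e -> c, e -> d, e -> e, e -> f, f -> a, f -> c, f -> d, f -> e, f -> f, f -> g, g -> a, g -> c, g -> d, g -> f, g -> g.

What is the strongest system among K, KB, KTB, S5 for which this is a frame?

Symmetric (axiom B): yes — every pair in S has its reverse in S.
Reflexive (axiom T): yes — every world is S-related to itself.
Euclidean (axiom 5): no — a S b and a S c, but not b S c.
So F validates K, KB, KTB; S5 would additionally require S to be Euclidean. The strongest is KTB.

KTB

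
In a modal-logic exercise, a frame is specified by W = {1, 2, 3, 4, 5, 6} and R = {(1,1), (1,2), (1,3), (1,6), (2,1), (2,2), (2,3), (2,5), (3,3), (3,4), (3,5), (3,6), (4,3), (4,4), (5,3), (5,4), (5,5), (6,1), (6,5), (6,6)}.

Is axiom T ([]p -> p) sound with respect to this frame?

By correspondence theory, T is valid on a frame iff R is reflexive.
Reflexive: yes — every world is R-related to itself.

Yes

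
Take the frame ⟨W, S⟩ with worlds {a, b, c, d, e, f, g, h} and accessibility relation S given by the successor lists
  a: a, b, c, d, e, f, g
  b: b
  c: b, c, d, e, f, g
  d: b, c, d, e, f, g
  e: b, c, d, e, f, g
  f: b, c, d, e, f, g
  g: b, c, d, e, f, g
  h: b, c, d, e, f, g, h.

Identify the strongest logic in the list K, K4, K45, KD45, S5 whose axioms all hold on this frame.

Transitive (axiom 4): yes — every two-step S-path is closed by a direct edge.
Euclidean (axiom 5): no — a S b and a S c, but not b S c.
Serial (axiom D): yes — every world has a successor (e.g. a S a).
Reflexive (axiom T): yes — every world is S-related to itself.
So F validates K, K4; K45 would additionally require S to be Euclidean. The strongest is K4.

K4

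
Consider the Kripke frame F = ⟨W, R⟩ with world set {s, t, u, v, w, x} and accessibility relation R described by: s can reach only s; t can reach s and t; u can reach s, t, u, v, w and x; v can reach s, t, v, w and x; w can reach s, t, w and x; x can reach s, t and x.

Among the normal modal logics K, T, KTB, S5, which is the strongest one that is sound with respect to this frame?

Reflexive (axiom T): yes — every world is R-related to itself.
Symmetric (axiom B): no — t R s but not s R t.
Euclidean (axiom 5): no — u R s and u R t, but not s R t.
So F validates K, T; KTB would additionally require R to be symmetric. The strongest is T.

T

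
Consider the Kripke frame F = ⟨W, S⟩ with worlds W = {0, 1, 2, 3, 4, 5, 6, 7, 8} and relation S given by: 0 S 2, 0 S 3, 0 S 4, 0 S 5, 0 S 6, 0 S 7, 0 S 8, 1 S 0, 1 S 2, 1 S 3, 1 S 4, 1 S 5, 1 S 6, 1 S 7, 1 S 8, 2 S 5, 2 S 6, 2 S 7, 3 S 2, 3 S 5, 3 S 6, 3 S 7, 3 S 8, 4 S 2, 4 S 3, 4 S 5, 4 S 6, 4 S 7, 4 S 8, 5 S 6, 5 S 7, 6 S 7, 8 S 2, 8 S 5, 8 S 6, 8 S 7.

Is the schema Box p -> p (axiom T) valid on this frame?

No

The schema T characterises exactly the reflexive frames.
Reflexive: no — 0 is not related to itself.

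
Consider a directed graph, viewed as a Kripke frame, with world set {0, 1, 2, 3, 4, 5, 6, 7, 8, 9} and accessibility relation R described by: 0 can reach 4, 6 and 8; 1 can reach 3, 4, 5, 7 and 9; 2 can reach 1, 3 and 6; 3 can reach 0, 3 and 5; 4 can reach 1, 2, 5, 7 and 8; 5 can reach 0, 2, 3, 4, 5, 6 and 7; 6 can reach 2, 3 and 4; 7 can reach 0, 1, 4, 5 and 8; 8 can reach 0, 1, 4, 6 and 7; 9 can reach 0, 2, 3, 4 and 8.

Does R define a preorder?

Reflexive: no — 0 is not related to itself.
Transitive: no — 0 R 4 and 4 R 1, but not 0 R 1.
So R is not a preorder.

No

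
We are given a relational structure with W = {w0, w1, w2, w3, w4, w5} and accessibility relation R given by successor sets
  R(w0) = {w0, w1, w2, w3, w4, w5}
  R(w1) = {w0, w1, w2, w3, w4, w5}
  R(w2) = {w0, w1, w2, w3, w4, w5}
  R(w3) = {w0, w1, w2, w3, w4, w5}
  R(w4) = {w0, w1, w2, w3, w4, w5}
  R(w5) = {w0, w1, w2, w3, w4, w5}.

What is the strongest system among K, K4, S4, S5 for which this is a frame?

S5

Transitive (axiom 4): yes — every two-step R-path is closed by a direct edge.
Reflexive (axiom T): yes — every world is R-related to itself.
Euclidean (axiom 5): yes — any two successors of a common world are R-related.
So F validates K, K4, S4, S5. The strongest is S5.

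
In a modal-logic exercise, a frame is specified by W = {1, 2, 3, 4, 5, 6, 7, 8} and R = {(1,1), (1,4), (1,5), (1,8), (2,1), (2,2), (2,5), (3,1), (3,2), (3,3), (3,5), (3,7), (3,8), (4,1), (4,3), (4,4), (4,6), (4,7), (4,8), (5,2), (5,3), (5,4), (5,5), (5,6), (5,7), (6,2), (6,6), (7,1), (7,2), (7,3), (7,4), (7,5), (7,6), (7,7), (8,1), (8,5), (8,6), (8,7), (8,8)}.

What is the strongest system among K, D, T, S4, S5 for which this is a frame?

Serial (axiom D): yes — every world has a successor (e.g. 1 R 1).
Reflexive (axiom T): yes — every world is R-related to itself.
Transitive (axiom 4): no — 1 R 4 and 4 R 3, but not 1 R 3.
Euclidean (axiom 5): no — 1 R 4 and 1 R 5, but not 4 R 5.
So F validates K, D, T; S4 would additionally require R to be transitive. The strongest is T.

T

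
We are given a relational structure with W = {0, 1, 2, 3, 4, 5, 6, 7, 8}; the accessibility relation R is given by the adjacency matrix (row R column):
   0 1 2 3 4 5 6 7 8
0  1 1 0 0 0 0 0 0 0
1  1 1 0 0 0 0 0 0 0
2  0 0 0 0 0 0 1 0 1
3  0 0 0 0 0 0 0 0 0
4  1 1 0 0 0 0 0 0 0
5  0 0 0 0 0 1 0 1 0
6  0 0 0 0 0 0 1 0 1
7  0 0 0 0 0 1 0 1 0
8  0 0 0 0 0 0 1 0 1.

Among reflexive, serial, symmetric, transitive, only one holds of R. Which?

transitive

Reflexive: no — 2 is not related to itself.
Serial: no — 3 has no R-successor.
Symmetric: no — 2 R 6 but not 6 R 2.
Transitive: yes — every two-step R-path is closed by a direct edge.
Only transitive holds.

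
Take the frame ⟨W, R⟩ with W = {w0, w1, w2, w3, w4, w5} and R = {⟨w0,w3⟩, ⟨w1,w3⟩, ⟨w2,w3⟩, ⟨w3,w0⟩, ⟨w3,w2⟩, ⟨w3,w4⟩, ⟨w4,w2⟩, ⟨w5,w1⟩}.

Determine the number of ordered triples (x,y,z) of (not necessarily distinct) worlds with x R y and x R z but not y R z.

13

Enumerating: (w0,w3,w3), (w1,w3,w3), (w2,w3,w3), (w3,w0,w0), (w3,w0,w2), (w3,w0,w4), (w3,w2,w0), (w3,w2,w2), (w3,w2,w4), (w3,w4,w0), (w3,w4,w4), (w4,w2,w2), (w5,w1,w1).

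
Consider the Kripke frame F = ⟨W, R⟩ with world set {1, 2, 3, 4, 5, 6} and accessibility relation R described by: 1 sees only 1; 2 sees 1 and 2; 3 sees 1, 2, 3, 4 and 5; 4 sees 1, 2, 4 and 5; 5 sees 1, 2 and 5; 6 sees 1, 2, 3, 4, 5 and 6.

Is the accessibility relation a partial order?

Reflexive: yes — every world is R-related to itself.
Transitive: yes — every two-step R-path is closed by a direct edge.
Antisymmetric: yes — no distinct pair is related both ways.
So R is a partial order.

Yes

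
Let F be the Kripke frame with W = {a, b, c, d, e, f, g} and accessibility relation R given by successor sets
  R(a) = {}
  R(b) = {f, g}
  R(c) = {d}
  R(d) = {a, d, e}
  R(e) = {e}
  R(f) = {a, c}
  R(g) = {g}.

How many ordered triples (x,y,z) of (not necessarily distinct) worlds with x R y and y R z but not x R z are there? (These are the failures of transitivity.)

5

Enumerating: (b,f,a), (b,f,c), (c,d,a), (c,d,e), (f,c,d).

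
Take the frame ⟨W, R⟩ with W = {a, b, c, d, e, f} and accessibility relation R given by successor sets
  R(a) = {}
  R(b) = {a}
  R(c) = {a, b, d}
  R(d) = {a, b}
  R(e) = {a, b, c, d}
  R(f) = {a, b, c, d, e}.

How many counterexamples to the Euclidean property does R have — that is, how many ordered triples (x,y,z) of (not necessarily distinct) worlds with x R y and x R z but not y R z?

35

Enumerating: (b,a,a), (c,a,a), (c,a,b), (c,a,d), (c,b,b), (c,b,d), (c,d,d), (d,a,a), (d,a,b), (d,b,b), (e,a,a), (e,a,b), … and 23 more.
Total: 35.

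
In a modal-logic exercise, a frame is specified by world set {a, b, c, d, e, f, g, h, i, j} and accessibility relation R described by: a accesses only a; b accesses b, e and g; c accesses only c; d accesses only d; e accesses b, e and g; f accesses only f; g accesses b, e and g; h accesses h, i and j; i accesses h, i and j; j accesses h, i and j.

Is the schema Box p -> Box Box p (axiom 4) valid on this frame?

The schema 4 characterises exactly the transitive frames.
Transitive: yes — every two-step R-path is closed by a direct edge.

Yes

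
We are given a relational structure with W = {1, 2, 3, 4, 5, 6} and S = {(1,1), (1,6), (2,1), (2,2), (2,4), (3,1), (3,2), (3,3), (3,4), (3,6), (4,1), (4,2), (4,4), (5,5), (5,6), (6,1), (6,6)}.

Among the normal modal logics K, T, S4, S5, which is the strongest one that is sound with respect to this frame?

T

Reflexive (axiom T): yes — every world is S-related to itself.
Transitive (axiom 4): no — 2 S 1 and 1 S 6, but not 2 S 6.
Euclidean (axiom 5): no — 2 S 1 and 2 S 4, but not 1 S 4.
So F validates K, T; S4 would additionally require S to be transitive. The strongest is T.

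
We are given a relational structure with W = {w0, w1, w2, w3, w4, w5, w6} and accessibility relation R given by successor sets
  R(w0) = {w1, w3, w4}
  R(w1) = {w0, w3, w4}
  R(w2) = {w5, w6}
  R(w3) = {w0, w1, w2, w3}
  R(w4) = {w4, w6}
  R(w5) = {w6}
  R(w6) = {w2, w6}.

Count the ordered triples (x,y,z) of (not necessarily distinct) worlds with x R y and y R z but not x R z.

Enumerating: (w0,w1,w0), (w0,w3,w0), (w0,w3,w2), (w0,w4,w6), (w1,w0,w1), (w1,w3,w1), (w1,w3,w2), (w1,w4,w6), (w2,w6,w2), (w3,w0,w4), (w3,w1,w4), (w3,w2,w5), (w3,w2,w6), (w4,w6,w2), (w5,w6,w2), (w6,w2,w5).

16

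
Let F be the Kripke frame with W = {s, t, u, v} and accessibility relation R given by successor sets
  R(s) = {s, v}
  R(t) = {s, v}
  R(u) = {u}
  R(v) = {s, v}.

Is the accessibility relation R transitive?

Yes

Transitive: yes — every two-step R-path is closed by a direct edge.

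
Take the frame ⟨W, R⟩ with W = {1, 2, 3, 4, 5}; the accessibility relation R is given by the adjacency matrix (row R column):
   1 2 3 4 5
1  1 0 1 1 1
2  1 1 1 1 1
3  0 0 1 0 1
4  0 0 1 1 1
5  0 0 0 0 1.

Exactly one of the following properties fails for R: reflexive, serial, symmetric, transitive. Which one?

Reflexive: yes — every world is R-related to itself.
Serial: yes — every world has a successor (e.g. 1 R 1).
Symmetric: no — 1 R 3 but not 3 R 1.
Transitive: yes — every two-step R-path is closed by a direct edge.
Only symmetric fails.

symmetric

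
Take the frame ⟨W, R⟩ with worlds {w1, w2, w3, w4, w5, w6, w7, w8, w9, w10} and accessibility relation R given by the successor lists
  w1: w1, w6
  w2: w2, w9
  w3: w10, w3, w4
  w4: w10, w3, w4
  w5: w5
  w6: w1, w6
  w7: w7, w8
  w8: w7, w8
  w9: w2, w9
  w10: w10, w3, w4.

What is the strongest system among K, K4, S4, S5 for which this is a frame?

S5

Transitive (axiom 4): yes — every two-step R-path is closed by a direct edge.
Reflexive (axiom T): yes — every world is R-related to itself.
Euclidean (axiom 5): yes — any two successors of a common world are R-related.
So F validates K, K4, S4, S5. The strongest is S5.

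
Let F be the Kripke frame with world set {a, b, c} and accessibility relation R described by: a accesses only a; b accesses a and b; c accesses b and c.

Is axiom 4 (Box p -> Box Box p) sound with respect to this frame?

By correspondence theory, 4 is valid on a frame iff R is transitive.
Transitive: no — c R b and b R a, but not c R a.

No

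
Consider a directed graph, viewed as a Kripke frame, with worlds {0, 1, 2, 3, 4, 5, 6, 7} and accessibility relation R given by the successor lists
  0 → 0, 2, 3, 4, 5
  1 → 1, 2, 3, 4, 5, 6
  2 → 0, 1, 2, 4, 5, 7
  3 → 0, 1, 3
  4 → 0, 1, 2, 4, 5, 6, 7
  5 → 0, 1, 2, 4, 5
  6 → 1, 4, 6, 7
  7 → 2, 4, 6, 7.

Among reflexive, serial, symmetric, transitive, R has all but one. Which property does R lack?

transitive

Reflexive: yes — every world is R-related to itself.
Serial: yes — every world has a successor (e.g. 0 R 0).
Symmetric: yes — every pair in R has its reverse in R.
Transitive: no — 0 R 2 and 2 R 1, but not 0 R 1.
Only transitive fails.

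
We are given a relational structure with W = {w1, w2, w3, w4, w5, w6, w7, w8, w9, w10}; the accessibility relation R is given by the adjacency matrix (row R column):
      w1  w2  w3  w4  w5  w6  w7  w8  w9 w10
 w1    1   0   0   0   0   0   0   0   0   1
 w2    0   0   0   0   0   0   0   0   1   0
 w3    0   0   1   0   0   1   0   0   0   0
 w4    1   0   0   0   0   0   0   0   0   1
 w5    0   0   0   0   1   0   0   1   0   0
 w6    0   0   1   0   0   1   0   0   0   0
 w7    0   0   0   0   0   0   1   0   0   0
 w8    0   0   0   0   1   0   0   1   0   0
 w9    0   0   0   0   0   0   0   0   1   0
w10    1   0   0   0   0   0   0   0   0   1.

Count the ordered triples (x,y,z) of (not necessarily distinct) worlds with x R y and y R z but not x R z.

0

R is transitive; there are no such tuples.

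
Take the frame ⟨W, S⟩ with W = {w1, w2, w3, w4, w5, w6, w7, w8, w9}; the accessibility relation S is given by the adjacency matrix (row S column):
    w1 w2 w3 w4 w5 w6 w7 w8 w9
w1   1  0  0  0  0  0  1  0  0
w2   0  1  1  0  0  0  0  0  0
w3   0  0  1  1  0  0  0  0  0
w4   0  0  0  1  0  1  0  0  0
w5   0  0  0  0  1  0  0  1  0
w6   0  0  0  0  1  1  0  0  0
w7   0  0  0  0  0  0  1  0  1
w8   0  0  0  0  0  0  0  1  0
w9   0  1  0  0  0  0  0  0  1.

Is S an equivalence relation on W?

No

Reflexive: yes — every world is S-related to itself.
Symmetric: no — w1 S w7 but not w7 S w1.
Transitive: no — w1 S w7 and w7 S w9, but not w1 S w9.
So S is not an equivalence relation.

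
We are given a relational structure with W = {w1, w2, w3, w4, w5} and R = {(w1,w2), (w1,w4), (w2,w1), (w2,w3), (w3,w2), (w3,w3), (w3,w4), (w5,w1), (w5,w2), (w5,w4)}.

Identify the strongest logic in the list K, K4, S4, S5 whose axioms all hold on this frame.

Transitive (axiom 4): no — w1 R w2 and w2 R w3, but not w1 R w3.
Reflexive (axiom T): no — w1 is not related to itself.
Euclidean (axiom 5): no — w1 R w2 and w1 R w4, but not w2 R w4.
So F validates K; K4 would additionally require R to be transitive. The strongest is K.

K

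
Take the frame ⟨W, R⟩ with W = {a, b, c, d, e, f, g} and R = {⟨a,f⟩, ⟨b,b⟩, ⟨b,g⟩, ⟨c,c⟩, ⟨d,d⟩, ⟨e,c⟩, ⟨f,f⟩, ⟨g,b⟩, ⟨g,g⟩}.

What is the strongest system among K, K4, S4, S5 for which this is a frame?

K4

Transitive (axiom 4): yes — every two-step R-path is closed by a direct edge.
Reflexive (axiom T): no — a is not related to itself.
Euclidean (axiom 5): yes — any two successors of a common world are R-related.
So F validates K, K4; S4 would additionally require R to be reflexive. The strongest is K4.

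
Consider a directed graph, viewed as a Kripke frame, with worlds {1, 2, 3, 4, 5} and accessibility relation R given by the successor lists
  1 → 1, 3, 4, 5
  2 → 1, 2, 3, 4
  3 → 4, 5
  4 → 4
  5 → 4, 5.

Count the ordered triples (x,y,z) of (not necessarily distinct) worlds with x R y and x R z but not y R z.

Enumerating: (1,3,1), (1,3,3), (1,4,1), (1,4,3), (1,4,5), (1,5,1), (1,5,3), (2,1,2), (2,3,1), (2,3,2), (2,3,3), (2,4,1), (2,4,2), (2,4,3), (3,4,5), (5,4,5).

16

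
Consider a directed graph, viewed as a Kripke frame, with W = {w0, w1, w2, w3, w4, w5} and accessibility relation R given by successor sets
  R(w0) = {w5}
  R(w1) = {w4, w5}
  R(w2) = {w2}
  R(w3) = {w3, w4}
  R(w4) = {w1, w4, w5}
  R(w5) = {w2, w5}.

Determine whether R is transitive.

No

Transitive: no — w0 R w5 and w5 R w2, but not w0 R w2.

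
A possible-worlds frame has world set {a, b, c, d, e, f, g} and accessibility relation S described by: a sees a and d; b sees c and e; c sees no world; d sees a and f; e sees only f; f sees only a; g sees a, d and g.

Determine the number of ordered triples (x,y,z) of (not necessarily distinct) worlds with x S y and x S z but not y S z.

Enumerating: (a,d,d), (b,c,c), (b,c,e), (b,e,c), (b,e,e), (d,a,f), (d,f,f), (e,f,f), (g,a,g), (g,d,d), (g,d,g).

11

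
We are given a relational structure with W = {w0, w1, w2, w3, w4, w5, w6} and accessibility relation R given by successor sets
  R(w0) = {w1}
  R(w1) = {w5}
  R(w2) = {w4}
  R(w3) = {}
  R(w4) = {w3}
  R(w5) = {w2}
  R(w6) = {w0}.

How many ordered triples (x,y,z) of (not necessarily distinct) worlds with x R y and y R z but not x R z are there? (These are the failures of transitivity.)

5

Enumerating: (w0,w1,w5), (w1,w5,w2), (w2,w4,w3), (w5,w2,w4), (w6,w0,w1).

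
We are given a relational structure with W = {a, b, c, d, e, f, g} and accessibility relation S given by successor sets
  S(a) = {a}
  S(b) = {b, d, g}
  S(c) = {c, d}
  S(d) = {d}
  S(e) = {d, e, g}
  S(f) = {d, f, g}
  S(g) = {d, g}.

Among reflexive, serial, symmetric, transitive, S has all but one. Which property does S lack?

symmetric

Reflexive: yes — every world is S-related to itself.
Serial: yes — every world has a successor (e.g. a S a).
Symmetric: no — b S d but not d S b.
Transitive: yes — every two-step S-path is closed by a direct edge.
Only symmetric fails.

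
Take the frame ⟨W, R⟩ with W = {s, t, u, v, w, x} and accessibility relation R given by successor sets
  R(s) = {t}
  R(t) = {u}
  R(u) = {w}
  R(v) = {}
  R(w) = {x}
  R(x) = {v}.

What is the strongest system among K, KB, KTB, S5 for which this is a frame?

K

Symmetric (axiom B): no — s R t but not t R s.
Reflexive (axiom T): no — s is not related to itself.
Euclidean (axiom 5): no — s R t and s R t, but not t R t.
So F validates K; KB would additionally require R to be symmetric. The strongest is K.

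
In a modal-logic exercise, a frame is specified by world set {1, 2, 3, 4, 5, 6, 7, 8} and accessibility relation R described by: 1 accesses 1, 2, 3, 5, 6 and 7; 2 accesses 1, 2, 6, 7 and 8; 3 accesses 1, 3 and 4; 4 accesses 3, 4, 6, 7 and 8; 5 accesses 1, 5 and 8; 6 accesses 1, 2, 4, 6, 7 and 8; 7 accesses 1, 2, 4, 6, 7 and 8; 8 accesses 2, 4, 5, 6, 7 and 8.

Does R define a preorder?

No

Reflexive: yes — every world is R-related to itself.
Transitive: no — 1 R 2 and 2 R 8, but not 1 R 8.
So R is not a preorder.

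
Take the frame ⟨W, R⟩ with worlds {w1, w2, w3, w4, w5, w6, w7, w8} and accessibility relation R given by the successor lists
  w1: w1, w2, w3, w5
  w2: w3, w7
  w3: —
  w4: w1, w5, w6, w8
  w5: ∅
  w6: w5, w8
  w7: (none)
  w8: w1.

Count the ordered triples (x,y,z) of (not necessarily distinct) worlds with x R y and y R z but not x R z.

Enumerating: (w1,w2,w7), (w4,w1,w2), (w4,w1,w3), (w6,w8,w1), (w8,w1,w2), (w8,w1,w3), (w8,w1,w5).

7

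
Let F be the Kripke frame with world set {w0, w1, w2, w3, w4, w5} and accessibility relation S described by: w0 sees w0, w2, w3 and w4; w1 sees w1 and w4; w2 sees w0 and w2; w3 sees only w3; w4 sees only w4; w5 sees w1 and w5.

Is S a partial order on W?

No

Reflexive: yes — every world is S-related to itself.
Transitive: no — w2 S w0 and w0 S w3, but not w2 S w3.
Antisymmetric: no — w0 S w2 and w2 S w0 with w0 ≠ w2.
So S is not a partial order.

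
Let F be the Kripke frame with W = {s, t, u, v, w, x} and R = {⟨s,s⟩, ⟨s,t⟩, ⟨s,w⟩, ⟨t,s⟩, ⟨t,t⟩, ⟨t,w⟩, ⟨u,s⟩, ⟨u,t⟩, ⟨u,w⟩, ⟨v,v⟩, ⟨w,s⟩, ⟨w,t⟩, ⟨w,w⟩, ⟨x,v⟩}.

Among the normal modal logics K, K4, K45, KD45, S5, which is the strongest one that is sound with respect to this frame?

Transitive (axiom 4): yes — every two-step R-path is closed by a direct edge.
Euclidean (axiom 5): yes — any two successors of a common world are R-related.
Serial (axiom D): yes — every world has a successor (e.g. s R s).
Reflexive (axiom T): no — u is not related to itself.
So F validates K, K4, K45, KD45; S5 would additionally require R to be reflexive. The strongest is KD45.

KD45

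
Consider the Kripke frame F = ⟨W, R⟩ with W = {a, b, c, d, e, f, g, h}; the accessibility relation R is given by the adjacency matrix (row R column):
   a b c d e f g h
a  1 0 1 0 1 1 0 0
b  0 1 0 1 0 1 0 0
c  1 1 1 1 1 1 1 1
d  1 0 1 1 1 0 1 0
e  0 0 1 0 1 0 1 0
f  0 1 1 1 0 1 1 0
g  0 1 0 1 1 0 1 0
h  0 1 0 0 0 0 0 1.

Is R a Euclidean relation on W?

Euclidean: no — a R e and a R f, but not e R f.

No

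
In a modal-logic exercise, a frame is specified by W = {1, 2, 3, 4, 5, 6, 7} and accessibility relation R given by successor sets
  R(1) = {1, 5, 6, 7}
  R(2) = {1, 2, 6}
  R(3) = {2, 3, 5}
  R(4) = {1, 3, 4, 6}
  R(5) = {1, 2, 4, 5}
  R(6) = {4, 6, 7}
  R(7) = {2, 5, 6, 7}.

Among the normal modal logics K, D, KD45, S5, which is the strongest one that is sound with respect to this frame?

D

Serial (axiom D): yes — every world has a successor (e.g. 1 R 1).
Transitive (axiom 4): no — 1 R 5 and 5 R 2, but not 1 R 2.
Euclidean (axiom 5): no — 1 R 5 and 1 R 6, but not 5 R 6.
Reflexive (axiom T): yes — every world is R-related to itself.
So F validates K, D; KD45 would additionally require R to be Euclidean and transitive. The strongest is D.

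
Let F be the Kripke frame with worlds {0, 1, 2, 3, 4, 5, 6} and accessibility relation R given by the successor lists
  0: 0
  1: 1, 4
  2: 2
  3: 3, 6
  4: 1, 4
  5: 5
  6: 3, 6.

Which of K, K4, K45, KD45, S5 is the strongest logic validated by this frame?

Transitive (axiom 4): yes — every two-step R-path is closed by a direct edge.
Euclidean (axiom 5): yes — any two successors of a common world are R-related.
Serial (axiom D): yes — every world has a successor (e.g. 0 R 0).
Reflexive (axiom T): yes — every world is R-related to itself.
So F validates K, K4, K45, KD45, S5. The strongest is S5.

S5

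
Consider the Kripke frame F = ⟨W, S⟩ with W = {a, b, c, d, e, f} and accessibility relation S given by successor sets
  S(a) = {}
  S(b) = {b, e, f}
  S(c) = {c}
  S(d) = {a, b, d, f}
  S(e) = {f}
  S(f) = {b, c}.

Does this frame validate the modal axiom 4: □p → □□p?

By correspondence theory, 4 is valid on a frame iff S is transitive.
Transitive: no — b S f and f S c, but not b S c.

No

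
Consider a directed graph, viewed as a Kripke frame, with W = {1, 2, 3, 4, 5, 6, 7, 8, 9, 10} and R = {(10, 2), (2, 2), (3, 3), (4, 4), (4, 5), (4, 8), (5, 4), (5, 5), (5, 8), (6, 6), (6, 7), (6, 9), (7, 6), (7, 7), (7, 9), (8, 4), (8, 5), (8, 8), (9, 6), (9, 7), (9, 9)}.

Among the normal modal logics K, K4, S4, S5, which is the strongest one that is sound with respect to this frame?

Transitive (axiom 4): yes — every two-step R-path is closed by a direct edge.
Reflexive (axiom T): no — 1 is not related to itself.
Euclidean (axiom 5): yes — any two successors of a common world are R-related.
So F validates K, K4; S4 would additionally require R to be reflexive. The strongest is K4.

K4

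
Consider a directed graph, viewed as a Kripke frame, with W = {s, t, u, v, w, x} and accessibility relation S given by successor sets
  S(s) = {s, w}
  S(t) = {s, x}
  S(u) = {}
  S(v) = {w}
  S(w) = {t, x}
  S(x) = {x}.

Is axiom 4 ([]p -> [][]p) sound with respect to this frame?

By correspondence theory, 4 is valid on a frame iff S is transitive.
Transitive: no — s S w and w S t, but not s S t.

No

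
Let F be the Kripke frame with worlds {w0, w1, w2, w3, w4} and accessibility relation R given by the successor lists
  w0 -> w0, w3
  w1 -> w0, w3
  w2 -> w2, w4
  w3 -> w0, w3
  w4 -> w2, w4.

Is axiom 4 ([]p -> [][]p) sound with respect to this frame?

Yes

The schema 4 characterises exactly the transitive frames.
Transitive: yes — every two-step R-path is closed by a direct edge.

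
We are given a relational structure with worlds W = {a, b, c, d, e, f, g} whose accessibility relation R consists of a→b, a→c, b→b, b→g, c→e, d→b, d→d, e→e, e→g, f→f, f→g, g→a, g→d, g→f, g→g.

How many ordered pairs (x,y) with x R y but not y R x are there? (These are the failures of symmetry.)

8

Enumerating: (a,b), (a,c), (b,g), (c,e), (d,b), (e,g), (g,a), (g,d).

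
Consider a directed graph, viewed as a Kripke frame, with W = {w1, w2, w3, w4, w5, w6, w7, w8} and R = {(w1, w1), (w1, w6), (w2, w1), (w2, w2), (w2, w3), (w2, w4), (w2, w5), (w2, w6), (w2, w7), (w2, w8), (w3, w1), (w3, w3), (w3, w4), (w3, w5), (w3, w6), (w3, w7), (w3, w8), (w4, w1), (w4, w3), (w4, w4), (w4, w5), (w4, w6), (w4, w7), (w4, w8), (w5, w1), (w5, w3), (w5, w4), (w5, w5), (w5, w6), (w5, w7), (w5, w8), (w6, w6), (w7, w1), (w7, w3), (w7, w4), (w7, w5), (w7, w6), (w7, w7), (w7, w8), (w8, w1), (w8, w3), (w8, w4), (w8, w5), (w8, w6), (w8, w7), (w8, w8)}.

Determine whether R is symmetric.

Symmetric: no — w1 R w6 but not w6 R w1.

No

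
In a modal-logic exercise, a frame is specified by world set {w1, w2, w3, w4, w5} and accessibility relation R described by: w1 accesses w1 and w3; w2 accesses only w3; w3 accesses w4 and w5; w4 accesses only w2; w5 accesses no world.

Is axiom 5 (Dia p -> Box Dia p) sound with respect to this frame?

No

By correspondence theory, 5 is valid on a frame iff R is Euclidean.
Euclidean: no — w3 R w4 and w3 R w5, but not w4 R w5.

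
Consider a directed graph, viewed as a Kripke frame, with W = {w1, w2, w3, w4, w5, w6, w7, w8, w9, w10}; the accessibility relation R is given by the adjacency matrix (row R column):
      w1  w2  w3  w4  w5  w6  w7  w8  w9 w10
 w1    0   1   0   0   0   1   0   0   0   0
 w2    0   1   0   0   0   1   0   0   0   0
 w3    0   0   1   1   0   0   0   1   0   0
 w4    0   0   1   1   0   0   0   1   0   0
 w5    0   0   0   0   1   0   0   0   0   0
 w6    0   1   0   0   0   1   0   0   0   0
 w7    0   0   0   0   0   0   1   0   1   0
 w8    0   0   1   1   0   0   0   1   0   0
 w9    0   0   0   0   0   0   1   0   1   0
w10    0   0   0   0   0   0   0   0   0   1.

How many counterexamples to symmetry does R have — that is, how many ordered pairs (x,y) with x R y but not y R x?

2

Enumerating: (w1,w2), (w1,w6).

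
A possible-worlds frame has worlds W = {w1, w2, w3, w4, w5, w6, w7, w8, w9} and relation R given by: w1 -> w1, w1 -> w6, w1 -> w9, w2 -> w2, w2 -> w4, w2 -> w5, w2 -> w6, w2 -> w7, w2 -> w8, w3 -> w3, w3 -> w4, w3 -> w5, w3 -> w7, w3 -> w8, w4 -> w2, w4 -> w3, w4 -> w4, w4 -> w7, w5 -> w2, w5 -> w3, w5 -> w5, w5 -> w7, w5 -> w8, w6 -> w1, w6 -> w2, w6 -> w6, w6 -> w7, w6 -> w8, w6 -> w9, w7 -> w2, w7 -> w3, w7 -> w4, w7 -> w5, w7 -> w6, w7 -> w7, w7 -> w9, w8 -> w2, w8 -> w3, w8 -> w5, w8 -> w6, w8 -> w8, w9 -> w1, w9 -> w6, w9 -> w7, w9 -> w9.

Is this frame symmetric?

Symmetric: yes — every pair in R has its reverse in R.

Yes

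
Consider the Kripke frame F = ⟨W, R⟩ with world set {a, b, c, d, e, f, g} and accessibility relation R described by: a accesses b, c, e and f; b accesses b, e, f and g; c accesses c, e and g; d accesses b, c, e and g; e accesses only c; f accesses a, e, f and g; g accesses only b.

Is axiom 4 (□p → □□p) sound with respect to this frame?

No

By correspondence theory, 4 is valid on a frame iff R is transitive.
Transitive: no — a R b and b R g, but not a R g.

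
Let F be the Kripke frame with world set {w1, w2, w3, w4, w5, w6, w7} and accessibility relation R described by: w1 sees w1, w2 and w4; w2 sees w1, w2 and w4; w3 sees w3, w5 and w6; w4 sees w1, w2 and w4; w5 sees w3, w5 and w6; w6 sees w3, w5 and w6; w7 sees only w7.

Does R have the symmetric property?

Yes

Symmetric: yes — every pair in R has its reverse in R.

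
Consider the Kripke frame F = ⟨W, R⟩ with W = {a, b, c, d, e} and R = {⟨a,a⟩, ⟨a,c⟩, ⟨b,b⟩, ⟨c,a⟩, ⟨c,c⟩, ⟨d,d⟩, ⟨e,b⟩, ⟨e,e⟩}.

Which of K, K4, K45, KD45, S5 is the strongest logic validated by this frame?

K4

Transitive (axiom 4): yes — every two-step R-path is closed by a direct edge.
Euclidean (axiom 5): no — e R b and e R e, but not b R e.
Serial (axiom D): yes — every world has a successor (e.g. a R a).
Reflexive (axiom T): yes — every world is R-related to itself.
So F validates K, K4; K45 would additionally require R to be Euclidean. The strongest is K4.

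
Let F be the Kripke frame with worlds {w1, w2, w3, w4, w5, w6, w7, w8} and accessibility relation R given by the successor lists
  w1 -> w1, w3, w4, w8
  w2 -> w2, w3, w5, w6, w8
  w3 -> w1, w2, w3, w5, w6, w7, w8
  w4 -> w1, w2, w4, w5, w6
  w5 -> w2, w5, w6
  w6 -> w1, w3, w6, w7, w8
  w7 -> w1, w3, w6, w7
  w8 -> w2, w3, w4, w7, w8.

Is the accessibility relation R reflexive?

Reflexive: yes — every world is R-related to itself.

Yes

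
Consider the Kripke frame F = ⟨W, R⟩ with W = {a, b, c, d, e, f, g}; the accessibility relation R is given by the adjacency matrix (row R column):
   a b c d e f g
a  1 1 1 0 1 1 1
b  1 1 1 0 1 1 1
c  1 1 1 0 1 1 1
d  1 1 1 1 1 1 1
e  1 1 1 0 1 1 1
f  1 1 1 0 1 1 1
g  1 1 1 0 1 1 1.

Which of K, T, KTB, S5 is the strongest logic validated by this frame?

Reflexive (axiom T): yes — every world is R-related to itself.
Symmetric (axiom B): no — d R a but not a R d.
Euclidean (axiom 5): no — d R a and d R d, but not a R d.
So F validates K, T; KTB would additionally require R to be symmetric. The strongest is T.

T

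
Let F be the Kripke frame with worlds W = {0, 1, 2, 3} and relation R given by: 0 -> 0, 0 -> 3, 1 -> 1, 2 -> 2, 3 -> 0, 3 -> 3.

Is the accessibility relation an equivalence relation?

Reflexive: yes — every world is R-related to itself.
Symmetric: yes — every pair in R has its reverse in R.
Transitive: yes — every two-step R-path is closed by a direct edge.
So R is an equivalence relation.

Yes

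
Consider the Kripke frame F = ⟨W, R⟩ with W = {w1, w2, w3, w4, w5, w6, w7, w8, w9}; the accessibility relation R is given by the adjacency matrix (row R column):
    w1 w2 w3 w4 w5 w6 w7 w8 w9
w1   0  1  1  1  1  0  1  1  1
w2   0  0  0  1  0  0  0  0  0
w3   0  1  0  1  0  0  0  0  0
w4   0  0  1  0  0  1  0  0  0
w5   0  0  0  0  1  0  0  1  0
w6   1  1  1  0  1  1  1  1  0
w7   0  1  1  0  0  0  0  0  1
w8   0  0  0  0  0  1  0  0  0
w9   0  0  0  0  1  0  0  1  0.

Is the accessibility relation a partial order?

Reflexive: no — w1 is not related to itself.
Transitive: no — w1 R w4 and w4 R w6, but not w1 R w6.
Antisymmetric: no — w3 R w4 and w4 R w3 with w3 ≠ w4.
So R is not a partial order.

No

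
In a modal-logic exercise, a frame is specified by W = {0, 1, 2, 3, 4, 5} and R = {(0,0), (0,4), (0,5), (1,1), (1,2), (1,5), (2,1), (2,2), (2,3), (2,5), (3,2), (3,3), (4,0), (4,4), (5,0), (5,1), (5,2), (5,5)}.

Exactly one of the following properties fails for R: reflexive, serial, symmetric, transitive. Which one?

transitive

Reflexive: yes — every world is R-related to itself.
Serial: yes — every world has a successor (e.g. 0 R 0).
Symmetric: yes — every pair in R has its reverse in R.
Transitive: no — 0 R 5 and 5 R 1, but not 0 R 1.
Only transitive fails.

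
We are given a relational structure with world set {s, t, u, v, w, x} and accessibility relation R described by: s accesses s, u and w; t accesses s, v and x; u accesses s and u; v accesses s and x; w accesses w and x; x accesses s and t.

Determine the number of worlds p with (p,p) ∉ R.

3

Enumerating: t, v, x.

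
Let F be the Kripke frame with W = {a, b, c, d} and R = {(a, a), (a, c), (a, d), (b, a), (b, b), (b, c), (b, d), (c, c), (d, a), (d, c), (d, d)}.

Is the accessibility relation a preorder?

Yes

Reflexive: yes — every world is R-related to itself.
Transitive: yes — every two-step R-path is closed by a direct edge.
So R is a preorder.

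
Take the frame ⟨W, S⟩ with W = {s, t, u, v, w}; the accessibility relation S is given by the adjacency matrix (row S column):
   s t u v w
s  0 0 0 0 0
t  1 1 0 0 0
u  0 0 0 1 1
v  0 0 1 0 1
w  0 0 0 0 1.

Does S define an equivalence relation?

Reflexive: no — s is not related to itself.
Symmetric: no — t S s but not s S t.
Transitive: no — u S v and v S u, but not u S u.
So S is not an equivalence relation.

No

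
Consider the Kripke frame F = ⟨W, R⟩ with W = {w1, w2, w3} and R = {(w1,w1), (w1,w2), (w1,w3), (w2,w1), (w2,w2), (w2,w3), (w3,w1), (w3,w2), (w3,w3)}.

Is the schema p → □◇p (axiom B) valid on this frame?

Yes

By correspondence theory, B is valid on a frame iff R is symmetric.
Symmetric: yes — every pair in R has its reverse in R.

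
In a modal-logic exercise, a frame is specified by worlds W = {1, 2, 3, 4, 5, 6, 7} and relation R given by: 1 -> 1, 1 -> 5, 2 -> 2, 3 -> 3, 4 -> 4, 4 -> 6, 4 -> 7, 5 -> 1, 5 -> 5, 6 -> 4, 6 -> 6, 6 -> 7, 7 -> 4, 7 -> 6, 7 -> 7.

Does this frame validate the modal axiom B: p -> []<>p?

Yes

Axiom B corresponds to the accessibility relation being symmetric.
Symmetric: yes — every pair in R has its reverse in R.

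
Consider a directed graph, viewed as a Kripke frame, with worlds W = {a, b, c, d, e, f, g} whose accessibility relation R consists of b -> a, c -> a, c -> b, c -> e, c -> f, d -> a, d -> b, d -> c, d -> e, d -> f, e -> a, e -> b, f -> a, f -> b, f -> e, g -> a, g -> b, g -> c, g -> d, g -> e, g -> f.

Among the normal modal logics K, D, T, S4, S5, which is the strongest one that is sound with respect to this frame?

K

Serial (axiom D): no — a has no R-successor.
Reflexive (axiom T): no — a is not related to itself.
Transitive (axiom 4): yes — every two-step R-path is closed by a direct edge.
Euclidean (axiom 5): no — c R a and c R b, but not a R b.
So F validates K; D would additionally require R to be serial. The strongest is K.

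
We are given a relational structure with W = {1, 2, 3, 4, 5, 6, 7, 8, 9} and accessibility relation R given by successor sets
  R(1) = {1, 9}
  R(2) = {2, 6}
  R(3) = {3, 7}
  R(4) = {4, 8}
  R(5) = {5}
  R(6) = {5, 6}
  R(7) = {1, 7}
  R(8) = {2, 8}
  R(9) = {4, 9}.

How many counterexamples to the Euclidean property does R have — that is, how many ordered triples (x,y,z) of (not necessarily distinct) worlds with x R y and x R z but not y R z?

Enumerating: (1,9,1), (2,6,2), (3,7,3), (4,8,4), (6,5,6), (7,1,7), (8,2,8), (9,4,9).

8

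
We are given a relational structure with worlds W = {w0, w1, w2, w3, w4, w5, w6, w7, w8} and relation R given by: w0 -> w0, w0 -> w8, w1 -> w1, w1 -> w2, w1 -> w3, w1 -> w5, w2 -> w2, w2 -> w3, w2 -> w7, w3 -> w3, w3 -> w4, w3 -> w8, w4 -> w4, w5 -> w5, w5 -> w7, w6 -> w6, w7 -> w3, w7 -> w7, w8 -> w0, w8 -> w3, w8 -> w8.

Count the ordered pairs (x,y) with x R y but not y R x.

8

Enumerating: (w1,w2), (w1,w3), (w1,w5), (w2,w3), (w2,w7), (w3,w4), (w5,w7), (w7,w3).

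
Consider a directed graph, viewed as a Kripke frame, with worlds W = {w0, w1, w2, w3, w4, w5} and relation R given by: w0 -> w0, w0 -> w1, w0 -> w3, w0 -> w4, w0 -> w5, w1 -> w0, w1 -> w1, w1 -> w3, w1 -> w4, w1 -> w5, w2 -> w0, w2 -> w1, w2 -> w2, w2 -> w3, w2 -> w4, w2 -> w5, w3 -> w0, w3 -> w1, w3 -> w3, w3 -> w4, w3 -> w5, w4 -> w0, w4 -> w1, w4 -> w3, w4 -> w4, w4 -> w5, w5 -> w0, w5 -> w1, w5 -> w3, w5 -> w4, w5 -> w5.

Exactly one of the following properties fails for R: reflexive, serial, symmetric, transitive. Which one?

symmetric

Reflexive: yes — every world is R-related to itself.
Serial: yes — every world has a successor (e.g. w0 R w0).
Symmetric: no — w2 R w0 but not w0 R w2.
Transitive: yes — every two-step R-path is closed by a direct edge.
Only symmetric fails.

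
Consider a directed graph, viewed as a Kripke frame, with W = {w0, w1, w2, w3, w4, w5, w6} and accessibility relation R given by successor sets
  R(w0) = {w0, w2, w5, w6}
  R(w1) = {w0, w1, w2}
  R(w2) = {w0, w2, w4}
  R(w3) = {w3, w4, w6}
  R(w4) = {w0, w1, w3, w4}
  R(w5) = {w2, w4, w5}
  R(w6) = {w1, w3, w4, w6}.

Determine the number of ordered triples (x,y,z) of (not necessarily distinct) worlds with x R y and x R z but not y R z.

27

Enumerating: (w0,w2,w5), (w0,w2,w6), (w0,w5,w0), (w0,w5,w6), (w0,w6,w0), (w0,w6,w2), (w0,w6,w5), (w1,w0,w1), (w1,w2,w1), (w2,w0,w4), (w2,w4,w2), (w3,w4,w6), … and 15 more.
Total: 27.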